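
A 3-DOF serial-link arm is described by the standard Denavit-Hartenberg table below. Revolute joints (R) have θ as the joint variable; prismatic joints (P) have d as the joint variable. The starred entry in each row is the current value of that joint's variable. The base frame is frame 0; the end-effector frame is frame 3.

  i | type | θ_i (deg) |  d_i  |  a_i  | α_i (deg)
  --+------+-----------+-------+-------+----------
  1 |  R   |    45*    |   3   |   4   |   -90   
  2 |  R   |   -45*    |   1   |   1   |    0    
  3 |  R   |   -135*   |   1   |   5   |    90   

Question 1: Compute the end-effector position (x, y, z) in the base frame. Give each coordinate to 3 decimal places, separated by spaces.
-1.621 1.207 3.707

after link 1: o_1 = (2.8284, 2.8284, 3.0000)
after link 2: o_2 = (2.6213, 4.0355, 3.7071)
after link 3: o_3 = (-1.6213, 1.2071, 3.7071)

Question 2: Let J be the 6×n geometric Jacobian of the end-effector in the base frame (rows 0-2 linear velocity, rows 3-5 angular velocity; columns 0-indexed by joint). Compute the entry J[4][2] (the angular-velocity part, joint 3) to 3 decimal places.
0.707

axis z_2 = (-0.7071,0.7071,0.0000); lever o_n−o_2 = (-4.2426,-2.8284,0.0000)
cross product → J_v[:, 2] = (0.0000,0.0000,5.0000)
J_ω[:, 2] = z_2
entry J[4][2] = 0.7071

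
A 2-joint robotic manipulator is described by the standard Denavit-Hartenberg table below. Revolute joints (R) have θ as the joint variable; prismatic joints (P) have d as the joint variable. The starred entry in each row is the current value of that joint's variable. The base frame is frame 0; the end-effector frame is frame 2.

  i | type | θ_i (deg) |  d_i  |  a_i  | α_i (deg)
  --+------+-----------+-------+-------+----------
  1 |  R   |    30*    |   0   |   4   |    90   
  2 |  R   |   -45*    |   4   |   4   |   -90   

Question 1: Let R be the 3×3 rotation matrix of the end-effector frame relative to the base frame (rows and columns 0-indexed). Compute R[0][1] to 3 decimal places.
End-effector y-axis (col 1 of R) = (-0.5000,0.8660,-0.0000)
R[0][1] = -0.5000

-0.500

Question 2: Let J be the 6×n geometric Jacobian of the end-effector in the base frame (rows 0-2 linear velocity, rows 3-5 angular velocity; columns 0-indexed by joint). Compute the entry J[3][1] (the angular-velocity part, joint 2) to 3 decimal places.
axis z_1 = (0.5000,-0.8660,0.0000); lever o_n−o_1 = (4.4495,-2.0499,-2.8284)
cross product → J_v[:, 1] = (2.4495,1.4142,2.8284)
J_ω[:, 1] = z_1
entry J[3][1] = 0.5000

0.500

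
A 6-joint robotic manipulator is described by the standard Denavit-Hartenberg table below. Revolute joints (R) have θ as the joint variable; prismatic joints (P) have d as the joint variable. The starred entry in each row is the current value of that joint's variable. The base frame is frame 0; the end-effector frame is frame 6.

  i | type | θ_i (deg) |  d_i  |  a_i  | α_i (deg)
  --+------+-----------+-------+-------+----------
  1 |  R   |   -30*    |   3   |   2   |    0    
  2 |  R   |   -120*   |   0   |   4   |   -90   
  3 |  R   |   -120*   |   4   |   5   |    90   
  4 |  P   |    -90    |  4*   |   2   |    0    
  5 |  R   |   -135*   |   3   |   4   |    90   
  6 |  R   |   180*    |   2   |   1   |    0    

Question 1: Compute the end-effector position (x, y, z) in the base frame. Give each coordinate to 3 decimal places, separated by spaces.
after link 1: o_1 = (1.7321, -1.0000, 3.0000)
after link 2: o_2 = (-1.7321, -3.0000, 3.0000)
after link 3: o_3 = (2.4330, -5.2141, 7.3301)
after link 4: o_4 = (4.4330, -1.7500, 5.3301)
after link 5: o_5 = (6.8725, -3.6076, 1.3806)
after link 6: o_6 = (8.1446, -3.6896, 3.2178)

8.145 -3.690 3.218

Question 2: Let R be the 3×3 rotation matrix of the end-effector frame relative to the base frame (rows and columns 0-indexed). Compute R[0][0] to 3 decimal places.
End-effector x-axis (col 0 of R) = (-0.0474,0.7891,0.6124)
R[0][0] = -0.0474

-0.047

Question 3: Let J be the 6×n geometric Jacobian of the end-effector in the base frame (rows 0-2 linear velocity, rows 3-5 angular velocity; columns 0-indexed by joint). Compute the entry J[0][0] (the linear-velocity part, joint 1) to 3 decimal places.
axis z_0 = ẑ; lever o_n−o_0 = (8.1446,-3.6896,3.2178)
cross product → J_v[:, 0] = (3.6896,8.1446,-0.0000)
J_ω[:, 0] = z_0
entry J[0][0] = 3.6896

3.690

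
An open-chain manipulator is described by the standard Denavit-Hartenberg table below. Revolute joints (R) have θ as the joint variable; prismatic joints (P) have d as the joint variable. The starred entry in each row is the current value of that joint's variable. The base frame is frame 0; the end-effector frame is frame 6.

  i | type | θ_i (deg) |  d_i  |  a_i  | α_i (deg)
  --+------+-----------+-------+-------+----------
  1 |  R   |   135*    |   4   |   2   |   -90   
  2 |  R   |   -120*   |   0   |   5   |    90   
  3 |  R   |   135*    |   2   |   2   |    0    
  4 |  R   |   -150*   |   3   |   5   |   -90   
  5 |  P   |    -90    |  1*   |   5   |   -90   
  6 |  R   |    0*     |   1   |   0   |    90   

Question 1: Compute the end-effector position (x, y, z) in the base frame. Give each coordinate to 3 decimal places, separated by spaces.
7.533 -8.703 7.349

after link 1: o_1 = (-1.4142, 1.4142, 4.0000)
after link 2: o_2 = (0.3536, -0.3536, 8.3301)
after link 3: o_3 = (0.0783, -2.0783, 6.1054)
after link 4: o_4 = (4.5380, -4.7079, 8.7880)
after link 5: o_5 = (7.0084, -8.5443, 6.5121)
after link 6: o_6 = (7.5329, -8.7028, 7.3486)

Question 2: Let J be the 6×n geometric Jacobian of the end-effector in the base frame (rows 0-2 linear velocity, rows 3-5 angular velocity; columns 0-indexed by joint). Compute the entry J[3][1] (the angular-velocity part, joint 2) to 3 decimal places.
-0.707

axis z_1 = (-0.7071,-0.7071,0.0000); lever o_n−o_1 = (8.9471,-10.1170,3.3486)
cross product → J_v[:, 1] = (-2.3678,2.3678,13.4803)
J_ω[:, 1] = z_1
entry J[3][1] = -0.7071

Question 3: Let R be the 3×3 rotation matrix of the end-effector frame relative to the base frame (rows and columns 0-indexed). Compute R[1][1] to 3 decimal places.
-0.158

End-effector y-axis (col 1 of R) = (0.5245,-0.1585,0.8365)
R[1][1] = -0.1585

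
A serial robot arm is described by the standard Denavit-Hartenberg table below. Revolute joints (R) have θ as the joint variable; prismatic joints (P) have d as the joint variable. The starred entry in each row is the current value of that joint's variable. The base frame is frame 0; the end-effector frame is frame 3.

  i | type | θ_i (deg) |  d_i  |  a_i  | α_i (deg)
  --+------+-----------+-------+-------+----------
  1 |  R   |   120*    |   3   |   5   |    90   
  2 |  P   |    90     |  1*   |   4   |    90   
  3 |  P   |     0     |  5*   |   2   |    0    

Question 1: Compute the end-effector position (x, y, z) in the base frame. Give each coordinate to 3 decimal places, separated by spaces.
after link 1: o_1 = (-2.5000, 4.3301, 3.0000)
after link 2: o_2 = (-1.6340, 4.8301, 7.0000)
after link 3: o_3 = (-4.1340, 9.1603, 9.0000)

-4.134 9.160 9.000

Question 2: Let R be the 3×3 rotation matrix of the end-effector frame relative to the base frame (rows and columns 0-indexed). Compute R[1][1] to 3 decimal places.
End-effector y-axis (col 1 of R) = (0.8660,0.5000,0.0000)
R[1][1] = 0.5000

0.500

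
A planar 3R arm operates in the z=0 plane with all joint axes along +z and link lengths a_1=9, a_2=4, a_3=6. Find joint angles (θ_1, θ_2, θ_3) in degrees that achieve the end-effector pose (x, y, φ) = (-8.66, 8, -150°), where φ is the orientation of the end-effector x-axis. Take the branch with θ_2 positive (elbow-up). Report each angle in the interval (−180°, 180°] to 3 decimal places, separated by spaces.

wrist centre = target − a_3·(cos φ, sin φ) = (-3.4638, 11.0000)
cos θ_2 = (132.9982−9²−4²)/(2·9·4) = 0.5000; θ_2 = 60.0016° (elbow-up)
β = atan2(11.0000,-3.4638) = 107.4790°; ψ = atan2(3.4642,10.9999) = 17.4806°
θ_1 = β − ψ = 89.9984°
θ_3 = φ − θ_1 − θ_2 = 60.0000° (wrapped to (-180°,180°])

89.998 60.002 60.000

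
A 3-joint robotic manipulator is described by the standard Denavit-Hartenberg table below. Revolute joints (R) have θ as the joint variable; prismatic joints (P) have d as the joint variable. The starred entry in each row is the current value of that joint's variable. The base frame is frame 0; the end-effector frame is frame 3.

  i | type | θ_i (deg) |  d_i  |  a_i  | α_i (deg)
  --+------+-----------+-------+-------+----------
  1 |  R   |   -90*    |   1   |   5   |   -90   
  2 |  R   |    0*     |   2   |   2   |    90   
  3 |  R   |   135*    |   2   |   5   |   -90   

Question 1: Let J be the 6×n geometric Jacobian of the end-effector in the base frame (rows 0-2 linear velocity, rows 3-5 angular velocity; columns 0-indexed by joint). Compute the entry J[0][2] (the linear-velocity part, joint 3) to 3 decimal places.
-3.536

axis z_2 = (0.0000,0.0000,1.0000); lever o_n−o_2 = (3.5355,3.5355,2.0000)
cross product → J_v[:, 2] = (-3.5355,3.5355,0.0000)
J_ω[:, 2] = z_2
entry J[0][2] = -3.5355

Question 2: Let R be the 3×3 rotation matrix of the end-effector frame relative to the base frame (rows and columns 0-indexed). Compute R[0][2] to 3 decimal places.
End-effector z-axis (col 2 of R) = (-0.7071,0.7071,0.0000)
R[0][2] = -0.7071

-0.707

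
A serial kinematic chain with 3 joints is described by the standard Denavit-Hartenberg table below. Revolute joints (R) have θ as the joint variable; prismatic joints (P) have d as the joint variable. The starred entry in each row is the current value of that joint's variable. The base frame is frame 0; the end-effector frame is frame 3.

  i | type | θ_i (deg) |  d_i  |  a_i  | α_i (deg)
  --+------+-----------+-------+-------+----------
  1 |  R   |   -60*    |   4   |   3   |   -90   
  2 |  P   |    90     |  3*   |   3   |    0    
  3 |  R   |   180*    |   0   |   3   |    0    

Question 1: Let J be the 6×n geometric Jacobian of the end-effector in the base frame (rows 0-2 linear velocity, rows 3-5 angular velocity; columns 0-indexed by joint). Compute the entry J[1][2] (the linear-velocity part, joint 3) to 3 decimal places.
axis z_2 = (0.8660,0.5000,0.0000); lever o_n−o_2 = (0.0000,0.0000,3.0000)
cross product → J_v[:, 2] = (1.5000,-2.5981,0.0000)
J_ω[:, 2] = z_2
entry J[1][2] = -2.5981

-2.598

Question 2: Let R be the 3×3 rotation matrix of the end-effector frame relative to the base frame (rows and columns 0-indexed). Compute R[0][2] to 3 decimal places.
0.866

End-effector z-axis (col 2 of R) = (0.8660,0.5000,0.0000)
R[0][2] = 0.8660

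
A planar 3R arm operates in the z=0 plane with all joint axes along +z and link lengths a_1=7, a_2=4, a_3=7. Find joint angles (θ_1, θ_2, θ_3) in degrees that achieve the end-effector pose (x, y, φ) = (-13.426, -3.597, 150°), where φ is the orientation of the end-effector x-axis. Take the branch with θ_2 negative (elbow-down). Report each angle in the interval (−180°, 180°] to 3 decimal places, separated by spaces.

-120.000 -45.007 -44.993

wrist centre = target − a_3·(cos φ, sin φ) = (-7.3638, -7.0970)
cos θ_2 = (104.5933−7²−4²)/(2·7·4) = 0.7070; θ_2 = -45.0068° (elbow-down)
β = atan2(-7.0970,-7.3638) = -136.0571°; ψ = atan2(-2.8288,9.8281) = -16.0571°
θ_1 = β − ψ = -120.0000°
θ_3 = φ − θ_1 − θ_2 = -44.9932° (wrapped to (-180°,180°])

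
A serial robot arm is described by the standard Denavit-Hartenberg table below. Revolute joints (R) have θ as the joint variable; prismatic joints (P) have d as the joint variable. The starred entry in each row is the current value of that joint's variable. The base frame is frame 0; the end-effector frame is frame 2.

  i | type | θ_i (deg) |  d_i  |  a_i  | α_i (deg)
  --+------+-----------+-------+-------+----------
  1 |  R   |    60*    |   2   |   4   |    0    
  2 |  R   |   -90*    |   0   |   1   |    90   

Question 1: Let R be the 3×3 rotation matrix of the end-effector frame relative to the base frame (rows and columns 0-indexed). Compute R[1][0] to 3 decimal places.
-0.500

End-effector x-axis (col 0 of R) = (0.8660,-0.5000,0.0000)
R[1][0] = -0.5000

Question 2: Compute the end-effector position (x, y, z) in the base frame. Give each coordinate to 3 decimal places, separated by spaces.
2.866 2.964 2.000

after link 1: o_1 = (2.0000, 3.4641, 2.0000)
after link 2: o_2 = (2.8660, 2.9641, 2.0000)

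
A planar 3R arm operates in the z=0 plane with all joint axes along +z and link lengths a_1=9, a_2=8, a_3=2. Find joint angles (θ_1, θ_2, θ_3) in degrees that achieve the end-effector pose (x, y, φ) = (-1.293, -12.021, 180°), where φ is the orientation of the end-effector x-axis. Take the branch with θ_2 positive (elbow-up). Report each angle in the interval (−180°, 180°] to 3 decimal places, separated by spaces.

wrist centre = target − a_3·(cos φ, sin φ) = (0.7070, -12.0210)
cos θ_2 = (145.0043−9²−8²)/(2·9·8) = 0.0000; θ_2 = 89.9983° (elbow-up)
β = atan2(-12.0210,0.7070) = -86.6341°; ψ = atan2(8.0000,9.0002) = 41.6328°
θ_1 = β − ψ = -128.2669°
θ_3 = φ − θ_1 − θ_2 = -141.7314° (wrapped to (-180°,180°])

-128.267 89.998 -141.731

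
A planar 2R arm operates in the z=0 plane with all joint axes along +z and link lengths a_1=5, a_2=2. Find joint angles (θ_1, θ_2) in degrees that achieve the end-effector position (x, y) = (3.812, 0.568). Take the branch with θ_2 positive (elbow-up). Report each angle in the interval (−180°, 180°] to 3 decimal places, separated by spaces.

-13.046 135.016

cos θ_2 = (14.8540−5²−2²)/(2·5·2) = -0.7073; θ_2 = 135.0158° (elbow-up)
β = atan2(0.5680,3.8120) = 8.4749°; ψ = atan2(1.4138,3.5854) = 21.5207°
θ_1 = β − ψ = -13.0458°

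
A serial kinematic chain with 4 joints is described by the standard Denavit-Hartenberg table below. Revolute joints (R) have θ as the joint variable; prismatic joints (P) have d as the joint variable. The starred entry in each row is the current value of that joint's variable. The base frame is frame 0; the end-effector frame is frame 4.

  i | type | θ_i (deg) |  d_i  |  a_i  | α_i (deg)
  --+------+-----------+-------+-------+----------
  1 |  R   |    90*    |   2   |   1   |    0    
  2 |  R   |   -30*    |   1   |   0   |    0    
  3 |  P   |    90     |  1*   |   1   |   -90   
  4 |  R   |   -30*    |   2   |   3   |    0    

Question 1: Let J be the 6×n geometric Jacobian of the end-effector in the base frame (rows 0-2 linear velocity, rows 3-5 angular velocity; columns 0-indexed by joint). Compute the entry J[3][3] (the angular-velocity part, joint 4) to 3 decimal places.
axis z_3 = (-0.5000,-0.8660,0.0000); lever o_n−o_3 = (-3.2500,-0.4330,1.5000)
cross product → J_v[:, 3] = (-1.2990,0.7500,-2.5981)
J_ω[:, 3] = z_3
entry J[3][3] = -0.5000

-0.500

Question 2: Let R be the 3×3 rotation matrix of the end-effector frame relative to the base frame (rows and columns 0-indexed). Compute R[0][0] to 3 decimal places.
-0.750

End-effector x-axis (col 0 of R) = (-0.7500,0.4330,0.5000)
R[0][0] = -0.7500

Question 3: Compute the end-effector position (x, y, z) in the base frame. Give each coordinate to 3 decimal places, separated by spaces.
after link 1: o_1 = (0.0000, 1.0000, 2.0000)
after link 2: o_2 = (0.0000, 1.0000, 3.0000)
after link 3: o_3 = (-0.8660, 1.5000, 4.0000)
after link 4: o_4 = (-4.1160, 1.0670, 5.5000)

-4.116 1.067 5.500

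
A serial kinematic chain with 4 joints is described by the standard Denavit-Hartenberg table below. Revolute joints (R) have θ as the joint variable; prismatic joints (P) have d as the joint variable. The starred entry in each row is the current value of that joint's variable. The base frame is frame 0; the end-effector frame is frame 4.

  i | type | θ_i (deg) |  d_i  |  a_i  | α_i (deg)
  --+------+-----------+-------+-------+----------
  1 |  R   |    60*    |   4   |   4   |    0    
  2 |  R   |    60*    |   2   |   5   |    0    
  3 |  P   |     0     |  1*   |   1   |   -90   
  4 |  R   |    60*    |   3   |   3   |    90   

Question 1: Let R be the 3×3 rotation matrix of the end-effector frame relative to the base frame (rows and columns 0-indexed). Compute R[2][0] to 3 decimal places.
-0.866

End-effector x-axis (col 0 of R) = (-0.2500,0.4330,-0.8660)
R[2][0] = -0.8660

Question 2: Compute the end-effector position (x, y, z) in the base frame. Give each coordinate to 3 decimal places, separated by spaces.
after link 1: o_1 = (2.0000, 3.4641, 4.0000)
after link 2: o_2 = (-0.5000, 7.7942, 6.0000)
after link 3: o_3 = (-1.0000, 8.6603, 7.0000)
after link 4: o_4 = (-4.3481, 8.4593, 4.4019)

-4.348 8.459 4.402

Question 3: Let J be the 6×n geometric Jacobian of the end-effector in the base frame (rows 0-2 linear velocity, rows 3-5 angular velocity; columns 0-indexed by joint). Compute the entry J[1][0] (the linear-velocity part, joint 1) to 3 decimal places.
-4.348

axis z_0 = ẑ; lever o_n−o_0 = (-4.3481,8.4593,4.4019)
cross product → J_v[:, 0] = (-8.4593,-4.3481,0.0000)
J_ω[:, 0] = z_0
entry J[1][0] = -4.3481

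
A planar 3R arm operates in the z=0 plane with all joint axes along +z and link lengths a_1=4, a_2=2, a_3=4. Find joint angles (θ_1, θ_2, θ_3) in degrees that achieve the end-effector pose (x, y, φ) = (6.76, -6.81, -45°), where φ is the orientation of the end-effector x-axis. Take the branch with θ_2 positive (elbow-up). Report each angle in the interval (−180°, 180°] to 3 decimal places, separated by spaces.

wrist centre = target − a_3·(cos φ, sin φ) = (3.9316, -3.9816)
cos θ_2 = (31.3102−4²−2²)/(2·4·2) = 0.7069; θ_2 = 45.0178° (elbow-up)
β = atan2(-3.9816,3.9316) = -45.3620°; ψ = atan2(1.4147,5.4138) = 14.6443°
θ_1 = β − ψ = -60.0063°
θ_3 = φ − θ_1 − θ_2 = -30.0115° (wrapped to (-180°,180°])

-60.006 45.018 -30.011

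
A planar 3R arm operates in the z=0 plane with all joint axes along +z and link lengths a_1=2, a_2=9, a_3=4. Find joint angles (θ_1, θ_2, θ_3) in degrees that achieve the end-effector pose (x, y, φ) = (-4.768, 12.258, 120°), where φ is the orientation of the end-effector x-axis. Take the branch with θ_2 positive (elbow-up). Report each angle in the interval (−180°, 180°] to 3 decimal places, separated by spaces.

wrist centre = target − a_3·(cos φ, sin φ) = (-2.7680, 8.7939)
cos θ_2 = (84.9945−2²−9²)/(2·2·9) = -0.0002; θ_2 = 90.0088° (elbow-up)
β = atan2(8.7939,-2.7680) = 107.4721°; ψ = atan2(9.0000,1.9986) = 77.4796°
θ_1 = β − ψ = 29.9925°
θ_3 = φ − θ_1 − θ_2 = -0.0013° (wrapped to (-180°,180°])

29.993 90.009 -0.001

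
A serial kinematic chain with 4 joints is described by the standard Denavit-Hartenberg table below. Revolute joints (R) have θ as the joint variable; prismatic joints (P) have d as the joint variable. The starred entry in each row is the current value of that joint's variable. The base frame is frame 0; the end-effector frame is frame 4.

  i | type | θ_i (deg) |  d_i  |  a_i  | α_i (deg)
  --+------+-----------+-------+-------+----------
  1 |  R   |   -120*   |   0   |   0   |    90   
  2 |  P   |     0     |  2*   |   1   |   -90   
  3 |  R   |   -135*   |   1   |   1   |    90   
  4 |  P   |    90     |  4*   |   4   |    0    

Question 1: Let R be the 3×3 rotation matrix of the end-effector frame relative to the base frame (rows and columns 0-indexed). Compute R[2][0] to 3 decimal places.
End-effector x-axis (col 0 of R) = (-0.0000,0.0000,1.0000)
R[2][0] = 1.0000

1.000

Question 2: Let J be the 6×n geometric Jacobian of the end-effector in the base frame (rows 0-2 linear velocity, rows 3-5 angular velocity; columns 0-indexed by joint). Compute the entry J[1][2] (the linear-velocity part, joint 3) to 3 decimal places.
3.605

axis z_2 = (0.0000,0.0000,1.0000); lever o_n−o_2 = (3.6049,2.0012,5.0000)
cross product → J_v[:, 2] = (-2.0012,3.6049,0.0000)
J_ω[:, 2] = z_2
entry J[1][2] = 3.6049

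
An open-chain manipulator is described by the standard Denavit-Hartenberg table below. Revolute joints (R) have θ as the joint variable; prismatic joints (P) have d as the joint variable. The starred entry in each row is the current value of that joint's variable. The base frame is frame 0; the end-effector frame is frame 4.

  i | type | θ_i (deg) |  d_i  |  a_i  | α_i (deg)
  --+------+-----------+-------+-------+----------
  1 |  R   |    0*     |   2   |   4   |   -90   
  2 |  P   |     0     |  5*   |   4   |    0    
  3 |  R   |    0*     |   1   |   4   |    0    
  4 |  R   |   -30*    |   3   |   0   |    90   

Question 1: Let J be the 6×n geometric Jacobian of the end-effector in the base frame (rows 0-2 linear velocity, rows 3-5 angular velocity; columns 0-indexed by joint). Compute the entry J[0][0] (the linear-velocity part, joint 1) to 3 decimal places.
axis z_0 = ẑ; lever o_n−o_0 = (12.0000,9.0000,2.0000)
cross product → J_v[:, 0] = (-9.0000,12.0000,0.0000)
J_ω[:, 0] = z_0
entry J[0][0] = -9.0000

-9.000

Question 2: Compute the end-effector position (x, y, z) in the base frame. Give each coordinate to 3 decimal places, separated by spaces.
12.000 9.000 2.000

after link 1: o_1 = (4.0000, 0.0000, 2.0000)
after link 2: o_2 = (8.0000, 5.0000, 2.0000)
after link 3: o_3 = (12.0000, 6.0000, 2.0000)
after link 4: o_4 = (12.0000, 9.0000, 2.0000)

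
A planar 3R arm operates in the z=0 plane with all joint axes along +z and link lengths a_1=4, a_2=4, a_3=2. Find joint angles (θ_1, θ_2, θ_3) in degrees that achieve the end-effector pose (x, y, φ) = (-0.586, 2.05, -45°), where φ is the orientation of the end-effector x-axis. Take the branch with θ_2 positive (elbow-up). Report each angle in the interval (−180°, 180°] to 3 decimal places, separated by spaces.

60.004 119.997 135.000

wrist centre = target − a_3·(cos φ, sin φ) = (-2.0002, 3.4642)
cos θ_2 = (16.0016−4²−4²)/(2·4·4) = -0.4999; θ_2 = 119.9966° (elbow-up)
β = atan2(3.4642,-2.0002) = 120.0018°; ψ = atan2(3.4642,2.0002) = 59.9983°
θ_1 = β − ψ = 60.0035°
θ_3 = φ − θ_1 − θ_2 = 134.9998° (wrapped to (-180°,180°])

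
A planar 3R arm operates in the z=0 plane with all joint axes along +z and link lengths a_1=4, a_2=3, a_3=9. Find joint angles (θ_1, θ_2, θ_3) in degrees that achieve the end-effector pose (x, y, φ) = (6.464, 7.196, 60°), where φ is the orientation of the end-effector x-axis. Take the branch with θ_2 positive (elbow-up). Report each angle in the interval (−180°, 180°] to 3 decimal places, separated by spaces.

-63.876 150.001 -26.125

wrist centre = target − a_3·(cos φ, sin φ) = (1.9640, -0.5982)
cos θ_2 = (4.2152−4²−3²)/(2·4·3) = -0.8660; θ_2 = 150.0010° (elbow-up)
β = atan2(-0.5982,1.9640) = -16.9406°; ψ = atan2(1.5000,1.4019) = 46.9353°
θ_1 = β − ψ = -63.8759°
θ_3 = φ − θ_1 − θ_2 = -26.1251° (wrapped to (-180°,180°])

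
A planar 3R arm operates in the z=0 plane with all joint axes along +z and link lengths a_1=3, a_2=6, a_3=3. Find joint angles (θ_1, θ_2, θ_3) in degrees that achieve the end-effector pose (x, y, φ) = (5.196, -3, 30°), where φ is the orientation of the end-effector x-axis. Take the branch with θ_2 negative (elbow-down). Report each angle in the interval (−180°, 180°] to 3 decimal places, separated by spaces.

wrist centre = target − a_3·(cos φ, sin φ) = (2.5979, -4.5000)
cos θ_2 = (26.9992−3²−6²)/(2·3·6) = -0.5000; θ_2 = -120.0015° (elbow-down)
β = atan2(-4.5000,2.5979) = -60.0015°; ψ = atan2(-5.1961,-0.0001) = -90.0015°
θ_1 = β − ψ = 30.0000°
θ_3 = φ − θ_1 − θ_2 = 120.0015° (wrapped to (-180°,180°])

30.000 -120.001 120.001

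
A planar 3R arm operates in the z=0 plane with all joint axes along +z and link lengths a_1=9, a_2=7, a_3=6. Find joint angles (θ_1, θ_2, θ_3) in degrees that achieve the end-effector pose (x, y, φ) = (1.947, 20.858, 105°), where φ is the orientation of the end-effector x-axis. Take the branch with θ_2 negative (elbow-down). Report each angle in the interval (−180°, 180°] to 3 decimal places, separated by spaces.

89.998 -29.993 44.996

wrist centre = target − a_3·(cos φ, sin φ) = (3.4999, 15.0624)
cos θ_2 = (239.1267−9²−7²)/(2·9·7) = 0.8661; θ_2 = -29.9932° (elbow-down)
β = atan2(15.0624,3.4999) = 76.9189°; ψ = atan2(-3.4993,15.0626) = -13.0787°
θ_1 = β − ψ = 89.9976°
θ_3 = φ − θ_1 − θ_2 = 44.9956° (wrapped to (-180°,180°])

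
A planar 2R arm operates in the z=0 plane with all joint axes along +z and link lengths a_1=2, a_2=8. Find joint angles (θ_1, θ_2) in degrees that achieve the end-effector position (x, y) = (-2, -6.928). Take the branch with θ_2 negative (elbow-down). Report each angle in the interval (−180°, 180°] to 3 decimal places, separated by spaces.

0.006 -120.006

cos θ_2 = (51.9972−2²−8²)/(2·2·8) = -0.5001; θ_2 = -120.0058° (elbow-down)
β = atan2(-6.9280,-2.0000) = -106.1026°; ψ = atan2(-6.9278,-2.0007) = -106.1084°
θ_1 = β − ψ = 0.0058°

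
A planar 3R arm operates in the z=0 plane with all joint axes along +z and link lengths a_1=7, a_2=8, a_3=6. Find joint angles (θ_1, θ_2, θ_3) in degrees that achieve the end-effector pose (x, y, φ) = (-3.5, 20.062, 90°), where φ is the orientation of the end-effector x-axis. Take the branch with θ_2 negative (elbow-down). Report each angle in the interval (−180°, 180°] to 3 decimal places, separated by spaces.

120.003 -30.005 0.002

wrist centre = target − a_3·(cos φ, sin φ) = (-3.5000, 14.0620)
cos θ_2 = (209.9898−7²−8²)/(2·7·8) = 0.8660; θ_2 = -30.0051° (elbow-down)
β = atan2(14.0620,-3.5000) = 103.9768°; ψ = atan2(-4.0006,13.9278) = -16.0261°
θ_1 = β − ψ = 120.0029°
θ_3 = φ − θ_1 − θ_2 = 0.0022° (wrapped to (-180°,180°])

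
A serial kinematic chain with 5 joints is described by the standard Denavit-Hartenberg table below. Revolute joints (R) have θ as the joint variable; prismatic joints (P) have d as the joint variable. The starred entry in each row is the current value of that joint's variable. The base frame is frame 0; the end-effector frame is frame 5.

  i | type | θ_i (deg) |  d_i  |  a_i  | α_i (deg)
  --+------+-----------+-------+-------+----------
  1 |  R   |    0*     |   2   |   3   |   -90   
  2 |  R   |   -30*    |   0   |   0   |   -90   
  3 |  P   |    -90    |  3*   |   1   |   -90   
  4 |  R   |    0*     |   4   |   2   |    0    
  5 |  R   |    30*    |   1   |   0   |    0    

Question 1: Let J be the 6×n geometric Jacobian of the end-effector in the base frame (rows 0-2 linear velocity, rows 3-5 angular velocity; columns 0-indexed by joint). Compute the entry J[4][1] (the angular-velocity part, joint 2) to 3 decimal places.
1.000

axis z_1 = (0.0000,1.0000,0.0000); lever o_n−o_1 = (5.8301,3.0000,-0.0981)
cross product → J_v[:, 1] = (-0.0981,0.0000,-5.8301)
J_ω[:, 1] = z_1
entry J[4][1] = 1.0000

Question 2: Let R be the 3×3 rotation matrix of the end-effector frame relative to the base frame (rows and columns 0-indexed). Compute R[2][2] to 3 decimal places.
End-effector z-axis (col 2 of R) = (0.8660,-0.0000,0.5000)
R[2][2] = 0.5000

0.500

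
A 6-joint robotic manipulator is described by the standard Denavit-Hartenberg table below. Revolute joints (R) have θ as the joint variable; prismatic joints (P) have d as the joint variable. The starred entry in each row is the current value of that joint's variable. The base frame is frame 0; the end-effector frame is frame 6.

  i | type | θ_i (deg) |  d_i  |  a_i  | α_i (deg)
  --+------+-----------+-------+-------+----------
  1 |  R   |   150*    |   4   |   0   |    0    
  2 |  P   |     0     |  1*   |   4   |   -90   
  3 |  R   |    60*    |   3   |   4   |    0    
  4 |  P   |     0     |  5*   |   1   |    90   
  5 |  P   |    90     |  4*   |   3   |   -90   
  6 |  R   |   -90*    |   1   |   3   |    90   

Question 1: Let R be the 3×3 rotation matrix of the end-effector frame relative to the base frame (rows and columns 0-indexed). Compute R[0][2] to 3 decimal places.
0.500

End-effector z-axis (col 2 of R) = (0.5000,0.8660,0.0000)
R[0][2] = 0.5000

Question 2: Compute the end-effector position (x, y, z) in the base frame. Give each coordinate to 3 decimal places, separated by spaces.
after link 1: o_1 = (0.0000, 0.0000, 4.0000)
after link 2: o_2 = (-3.4641, 2.0000, 5.0000)
after link 3: o_3 = (-6.6962, 0.4019, 1.5359)
after link 4: o_4 = (-9.6292, -3.6782, 0.6699)
after link 5: o_5 = (-14.1292, -4.5442, 2.6699)
after link 6: o_6 = (-15.9462, -3.4952, 5.0359)

-15.946 -3.495 5.036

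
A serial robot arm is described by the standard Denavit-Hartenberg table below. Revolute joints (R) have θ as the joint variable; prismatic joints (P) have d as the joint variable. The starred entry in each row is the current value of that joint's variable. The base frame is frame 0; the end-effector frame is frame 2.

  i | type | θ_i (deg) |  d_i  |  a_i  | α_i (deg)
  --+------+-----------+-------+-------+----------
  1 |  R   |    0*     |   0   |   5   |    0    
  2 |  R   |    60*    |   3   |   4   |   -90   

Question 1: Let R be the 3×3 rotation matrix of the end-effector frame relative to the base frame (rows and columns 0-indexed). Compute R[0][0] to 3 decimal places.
End-effector x-axis (col 0 of R) = (0.5000,0.8660,0.0000)
R[0][0] = 0.5000

0.500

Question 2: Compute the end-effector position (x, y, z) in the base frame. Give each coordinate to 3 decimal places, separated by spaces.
after link 1: o_1 = (5.0000, 0.0000, 0.0000)
after link 2: o_2 = (7.0000, 3.4641, 3.0000)

7.000 3.464 3.000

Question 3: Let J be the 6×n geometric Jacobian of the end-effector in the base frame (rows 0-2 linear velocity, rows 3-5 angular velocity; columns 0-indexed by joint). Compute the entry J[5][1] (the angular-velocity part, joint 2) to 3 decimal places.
axis z_1 = (0.0000,0.0000,1.0000); lever o_n−o_1 = (2.0000,3.4641,3.0000)
cross product → J_v[:, 1] = (-3.4641,2.0000,0.0000)
J_ω[:, 1] = z_1
entry J[5][1] = 1.0000

1.000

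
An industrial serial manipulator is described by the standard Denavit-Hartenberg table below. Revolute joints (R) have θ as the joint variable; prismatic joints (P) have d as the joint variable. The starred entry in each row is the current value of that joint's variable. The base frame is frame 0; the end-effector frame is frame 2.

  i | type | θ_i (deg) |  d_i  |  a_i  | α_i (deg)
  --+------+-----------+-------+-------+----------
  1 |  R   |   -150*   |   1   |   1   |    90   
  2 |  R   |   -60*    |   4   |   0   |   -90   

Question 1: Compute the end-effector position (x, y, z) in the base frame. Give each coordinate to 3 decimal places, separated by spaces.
after link 1: o_1 = (-0.8660, -0.5000, 1.0000)
after link 2: o_2 = (-2.8660, 2.9641, 1.0000)

-2.866 2.964 1.000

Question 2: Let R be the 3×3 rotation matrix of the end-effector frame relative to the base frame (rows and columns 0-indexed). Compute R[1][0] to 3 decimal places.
-0.250

End-effector x-axis (col 0 of R) = (-0.4330,-0.2500,-0.8660)
R[1][0] = -0.2500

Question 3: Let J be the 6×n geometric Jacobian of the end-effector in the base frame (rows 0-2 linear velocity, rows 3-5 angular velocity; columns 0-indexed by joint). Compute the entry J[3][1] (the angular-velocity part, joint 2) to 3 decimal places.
axis z_1 = (-0.5000,0.8660,0.0000); lever o_n−o_1 = (-2.0000,3.4641,0.0000)
cross product → J_v[:, 1] = (-0.0000,-0.0000,-0.0000)
J_ω[:, 1] = z_1
entry J[3][1] = -0.5000

-0.500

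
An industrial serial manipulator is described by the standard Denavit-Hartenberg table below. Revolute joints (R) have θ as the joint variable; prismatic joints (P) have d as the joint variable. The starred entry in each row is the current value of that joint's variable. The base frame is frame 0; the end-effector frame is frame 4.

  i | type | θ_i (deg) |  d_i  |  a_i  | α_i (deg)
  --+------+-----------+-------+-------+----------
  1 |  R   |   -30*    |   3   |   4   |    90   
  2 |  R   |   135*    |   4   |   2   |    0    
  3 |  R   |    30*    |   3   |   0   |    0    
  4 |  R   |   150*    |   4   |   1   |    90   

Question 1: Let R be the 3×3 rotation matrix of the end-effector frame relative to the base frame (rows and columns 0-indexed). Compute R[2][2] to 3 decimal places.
End-effector z-axis (col 2 of R) = (-0.6124,0.3536,-0.7071)
R[2][2] = -0.7071

-0.707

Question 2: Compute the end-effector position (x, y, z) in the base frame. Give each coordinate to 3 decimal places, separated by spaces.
-2.648 -11.173 3.707

after link 1: o_1 = (3.4641, -2.0000, 3.0000)
after link 2: o_2 = (0.2394, -4.7570, 4.4142)
after link 3: o_3 = (-1.2606, -7.3551, 4.4142)
after link 4: o_4 = (-2.6483, -11.1727, 3.7071)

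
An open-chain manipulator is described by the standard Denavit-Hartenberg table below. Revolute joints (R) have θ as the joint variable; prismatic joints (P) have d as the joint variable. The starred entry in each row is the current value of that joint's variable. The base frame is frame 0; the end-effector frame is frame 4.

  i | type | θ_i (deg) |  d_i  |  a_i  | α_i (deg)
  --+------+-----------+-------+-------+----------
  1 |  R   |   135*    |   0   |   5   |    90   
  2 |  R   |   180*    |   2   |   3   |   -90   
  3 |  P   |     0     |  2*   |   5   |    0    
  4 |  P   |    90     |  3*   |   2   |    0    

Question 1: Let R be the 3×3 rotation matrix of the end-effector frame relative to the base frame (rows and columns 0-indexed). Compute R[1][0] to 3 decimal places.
End-effector x-axis (col 0 of R) = (-0.7071,-0.7071,-0.0000)
R[1][0] = -0.7071

-0.707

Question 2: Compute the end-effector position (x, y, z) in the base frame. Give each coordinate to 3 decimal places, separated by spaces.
2.121 -2.121 -5.000

after link 1: o_1 = (-3.5355, 3.5355, 0.0000)
after link 2: o_2 = (0.0000, 2.8284, 0.0000)
after link 3: o_3 = (3.5355, -0.7071, -2.0000)
after link 4: o_4 = (2.1213, -2.1213, -5.0000)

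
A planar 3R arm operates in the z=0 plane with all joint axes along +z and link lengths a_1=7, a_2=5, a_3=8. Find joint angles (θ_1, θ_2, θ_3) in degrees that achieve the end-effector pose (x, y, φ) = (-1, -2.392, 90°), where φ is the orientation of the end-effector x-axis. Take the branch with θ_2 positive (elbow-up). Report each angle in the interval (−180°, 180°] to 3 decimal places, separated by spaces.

-120.002 60.006 149.997

wrist centre = target − a_3·(cos φ, sin φ) = (-1.0000, -10.3920)
cos θ_2 = (108.9937−7²−5²)/(2·7·5) = 0.4999; θ_2 = 60.0060° (elbow-up)
β = atan2(-10.3920,-1.0000) = -95.4965°; ψ = atan2(4.3304,9.4995) = 24.5060°
θ_1 = β − ψ = -120.0025°
θ_3 = φ − θ_1 − θ_2 = 149.9965° (wrapped to (-180°,180°])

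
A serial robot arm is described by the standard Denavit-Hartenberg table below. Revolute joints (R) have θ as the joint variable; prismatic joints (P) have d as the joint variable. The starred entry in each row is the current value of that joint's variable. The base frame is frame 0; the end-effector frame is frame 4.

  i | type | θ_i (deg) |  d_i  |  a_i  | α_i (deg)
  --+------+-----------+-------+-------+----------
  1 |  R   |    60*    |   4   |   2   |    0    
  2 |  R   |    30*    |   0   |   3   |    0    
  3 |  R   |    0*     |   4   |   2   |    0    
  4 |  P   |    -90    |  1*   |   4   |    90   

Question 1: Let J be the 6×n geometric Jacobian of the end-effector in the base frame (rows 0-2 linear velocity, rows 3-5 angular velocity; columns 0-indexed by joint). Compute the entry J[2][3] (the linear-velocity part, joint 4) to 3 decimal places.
prismatic axis z_3 = (0.0000,0.0000,1.0000)
J_v[:, 3] = z_3; J_ω[:, 3] = (0,0,0)
entry J[2][3] = 1.0000

1.000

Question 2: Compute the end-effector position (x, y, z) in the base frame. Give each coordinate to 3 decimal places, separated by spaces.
5.000 6.732 9.000

after link 1: o_1 = (1.0000, 1.7321, 4.0000)
after link 2: o_2 = (1.0000, 4.7321, 4.0000)
after link 3: o_3 = (1.0000, 6.7321, 8.0000)
after link 4: o_4 = (5.0000, 6.7321, 9.0000)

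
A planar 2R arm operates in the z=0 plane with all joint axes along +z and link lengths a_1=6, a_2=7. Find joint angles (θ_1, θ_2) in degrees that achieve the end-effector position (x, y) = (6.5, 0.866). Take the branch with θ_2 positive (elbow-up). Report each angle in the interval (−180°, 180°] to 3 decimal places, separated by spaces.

-60.000 120.000

cos θ_2 = (43.0000−6²−7²)/(2·6·7) = -0.5000; θ_2 = 120.0000° (elbow-up)
β = atan2(0.8660,6.5000) = 7.5889°; ψ = atan2(6.0622,2.5000) = 67.5891°
θ_1 = β − ψ = -60.0002°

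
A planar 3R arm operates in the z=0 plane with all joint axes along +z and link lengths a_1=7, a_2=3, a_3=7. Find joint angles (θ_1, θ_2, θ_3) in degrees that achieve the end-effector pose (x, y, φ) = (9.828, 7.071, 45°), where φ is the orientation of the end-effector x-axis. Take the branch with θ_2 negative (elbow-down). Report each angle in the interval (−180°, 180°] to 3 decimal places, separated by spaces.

wrist centre = target − a_3·(cos φ, sin φ) = (4.8783, 2.1213)
cos θ_2 = (28.2971−7²−3²)/(2·7·3) = -0.7072; θ_2 = -135.0086° (elbow-down)
β = atan2(2.1213,4.8783) = 23.5013°; ψ = atan2(-2.1210,4.8784) = -23.4983°
θ_1 = β − ψ = 46.9996°
θ_3 = φ − θ_1 − θ_2 = 133.0090° (wrapped to (-180°,180°])

47.000 -135.009 133.009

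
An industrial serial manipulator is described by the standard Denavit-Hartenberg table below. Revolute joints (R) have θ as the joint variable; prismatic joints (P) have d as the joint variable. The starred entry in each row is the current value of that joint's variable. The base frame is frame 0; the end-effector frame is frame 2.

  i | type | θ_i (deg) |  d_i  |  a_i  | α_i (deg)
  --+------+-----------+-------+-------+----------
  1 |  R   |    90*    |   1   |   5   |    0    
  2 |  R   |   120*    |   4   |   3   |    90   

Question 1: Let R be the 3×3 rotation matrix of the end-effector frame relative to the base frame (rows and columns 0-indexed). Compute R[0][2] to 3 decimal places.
End-effector z-axis (col 2 of R) = (-0.5000,0.8660,0.0000)
R[0][2] = -0.5000

-0.500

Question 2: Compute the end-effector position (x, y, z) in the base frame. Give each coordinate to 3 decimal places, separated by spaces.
after link 1: o_1 = (0.0000, 5.0000, 1.0000)
after link 2: o_2 = (-2.5981, 3.5000, 5.0000)

-2.598 3.500 5.000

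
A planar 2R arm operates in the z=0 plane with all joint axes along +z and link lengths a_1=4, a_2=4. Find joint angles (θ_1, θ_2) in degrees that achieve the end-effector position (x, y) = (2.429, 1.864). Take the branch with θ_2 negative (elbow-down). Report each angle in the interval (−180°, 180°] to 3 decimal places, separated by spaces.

cos θ_2 = (9.3745−4²−4²)/(2·4·4) = -0.7070; θ_2 = -134.9951° (elbow-down)
β = atan2(1.8640,2.4290) = 37.5024°; ψ = atan2(-2.8287,1.1718) = -67.4975°
θ_1 = β − ψ = 104.9999°

105.000 -134.995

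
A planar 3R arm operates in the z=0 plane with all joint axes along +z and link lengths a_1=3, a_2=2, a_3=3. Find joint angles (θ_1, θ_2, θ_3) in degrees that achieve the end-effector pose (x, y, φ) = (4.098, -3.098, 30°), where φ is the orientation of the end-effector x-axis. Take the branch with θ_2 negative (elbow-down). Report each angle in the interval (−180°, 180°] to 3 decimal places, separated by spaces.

-59.997 -30.009 120.006

wrist centre = target − a_3·(cos φ, sin φ) = (1.4999, -4.5980)
cos θ_2 = (23.3914−3²−2²)/(2·3·2) = 0.8659; θ_2 = -30.0089° (elbow-down)
β = atan2(-4.5980,1.4999) = -71.9330°; ψ = atan2(-1.0003,4.7319) = -11.9360°
θ_1 = β − ψ = -59.9971°
θ_3 = φ − θ_1 − θ_2 = 120.0060° (wrapped to (-180°,180°])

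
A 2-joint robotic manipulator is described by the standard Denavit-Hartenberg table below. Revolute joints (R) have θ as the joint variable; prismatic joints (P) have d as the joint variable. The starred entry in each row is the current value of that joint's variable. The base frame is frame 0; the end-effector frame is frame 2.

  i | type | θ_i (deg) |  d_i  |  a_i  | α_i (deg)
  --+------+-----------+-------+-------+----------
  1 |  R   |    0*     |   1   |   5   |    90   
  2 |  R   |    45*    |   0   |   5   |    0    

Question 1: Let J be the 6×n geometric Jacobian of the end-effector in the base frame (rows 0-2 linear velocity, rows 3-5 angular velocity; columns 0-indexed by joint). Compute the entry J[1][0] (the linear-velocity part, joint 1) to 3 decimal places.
8.536

axis z_0 = ẑ; lever o_n−o_0 = (8.5355,0.0000,4.5355)
cross product → J_v[:, 0] = (-0.0000,8.5355,0.0000)
J_ω[:, 0] = z_0
entry J[1][0] = 8.5355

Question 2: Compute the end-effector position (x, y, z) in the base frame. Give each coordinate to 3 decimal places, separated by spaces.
after link 1: o_1 = (5.0000, 0.0000, 1.0000)
after link 2: o_2 = (8.5355, 0.0000, 4.5355)

8.536 0.000 4.536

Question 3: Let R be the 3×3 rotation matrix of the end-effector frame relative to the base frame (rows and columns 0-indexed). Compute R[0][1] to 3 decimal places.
End-effector y-axis (col 1 of R) = (-0.7071,0.0000,0.7071)
R[0][1] = -0.7071

-0.707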